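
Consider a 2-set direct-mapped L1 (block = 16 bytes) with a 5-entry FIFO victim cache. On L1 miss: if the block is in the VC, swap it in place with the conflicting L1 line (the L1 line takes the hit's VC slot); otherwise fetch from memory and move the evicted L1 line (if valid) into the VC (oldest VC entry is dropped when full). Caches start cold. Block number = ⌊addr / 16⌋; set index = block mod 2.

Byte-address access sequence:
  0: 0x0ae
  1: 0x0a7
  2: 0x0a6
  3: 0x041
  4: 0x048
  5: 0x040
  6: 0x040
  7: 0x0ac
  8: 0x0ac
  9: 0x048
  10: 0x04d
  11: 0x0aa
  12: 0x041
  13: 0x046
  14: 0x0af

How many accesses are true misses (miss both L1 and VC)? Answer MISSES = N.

MISSES = 2

  [0] addr=0xae blk=10 s=0: MISS | VC []
  [1] addr=0xa7 blk=10 s=0: L1-HIT | VC []
  [2] addr=0xa6 blk=10 s=0: L1-HIT | VC []
  [3] addr=0x41 blk=4 s=0: MISS | VC [10]
  [4] addr=0x48 blk=4 s=0: L1-HIT | VC [10]
  [5] addr=0x40 blk=4 s=0: L1-HIT | VC [10]
  [6] addr=0x40 blk=4 s=0: L1-HIT | VC [10]
  [7] addr=0xac blk=10 s=0: VC-HIT | VC [4]
  [8] addr=0xac blk=10 s=0: L1-HIT | VC [4]
  [9] addr=0x48 blk=4 s=0: VC-HIT | VC [10]
  [10] addr=0x4d blk=4 s=0: L1-HIT | VC [10]
  [11] addr=0xaa blk=10 s=0: VC-HIT | VC [4]
  [12] addr=0x41 blk=4 s=0: VC-HIT | VC [10]
  [13] addr=0x46 blk=4 s=0: L1-HIT | VC [10]
  [14] addr=0xaf blk=10 s=0: VC-HIT | VC [4]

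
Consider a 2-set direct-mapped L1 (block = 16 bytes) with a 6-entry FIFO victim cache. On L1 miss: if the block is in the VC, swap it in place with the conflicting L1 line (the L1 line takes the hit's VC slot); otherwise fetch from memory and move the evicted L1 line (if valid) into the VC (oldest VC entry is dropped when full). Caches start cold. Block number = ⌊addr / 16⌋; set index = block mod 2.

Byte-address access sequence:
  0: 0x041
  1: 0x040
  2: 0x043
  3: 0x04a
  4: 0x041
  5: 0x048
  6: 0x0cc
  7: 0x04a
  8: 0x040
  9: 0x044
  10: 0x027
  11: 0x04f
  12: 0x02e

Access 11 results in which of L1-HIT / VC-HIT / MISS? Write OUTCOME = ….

  [0] addr=0x41 blk=4 s=0: MISS | VC []
  [1] addr=0x40 blk=4 s=0: L1-HIT | VC []
  [2] addr=0x43 blk=4 s=0: L1-HIT | VC []
  [3] addr=0x4a blk=4 s=0: L1-HIT | VC []
  [4] addr=0x41 blk=4 s=0: L1-HIT | VC []
  [5] addr=0x48 blk=4 s=0: L1-HIT | VC []
  [6] addr=0xcc blk=12 s=0: MISS | VC [4]
  [7] addr=0x4a blk=4 s=0: VC-HIT | VC [12]
  [8] addr=0x40 blk=4 s=0: L1-HIT | VC [12]
  [9] addr=0x44 blk=4 s=0: L1-HIT | VC [12]
  [10] addr=0x27 blk=2 s=0: MISS | VC [12, 4]
  [11] addr=0x4f blk=4 s=0: VC-HIT | VC [12, 2]
  [12] addr=0x2e blk=2 s=0: VC-HIT | VC [12, 4]

OUTCOME = VC-HIT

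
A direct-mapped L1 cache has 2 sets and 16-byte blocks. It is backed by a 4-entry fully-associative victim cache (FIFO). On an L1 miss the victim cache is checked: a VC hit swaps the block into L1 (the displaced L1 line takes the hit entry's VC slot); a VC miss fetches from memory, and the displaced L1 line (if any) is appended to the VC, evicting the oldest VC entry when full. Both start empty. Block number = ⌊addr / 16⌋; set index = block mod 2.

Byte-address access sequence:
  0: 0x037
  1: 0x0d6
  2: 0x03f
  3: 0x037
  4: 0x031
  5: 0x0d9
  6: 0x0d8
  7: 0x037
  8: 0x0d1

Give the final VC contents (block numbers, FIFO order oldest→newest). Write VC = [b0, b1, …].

0: 0x37 (blk 3, set 1) → MISS  vc=[]
1: 0xd6 (blk 13, set 1) → MISS  vc=[3]
2: 0x3f (blk 3, set 1) → VC-HIT  vc=[13]
3: 0x37 (blk 3, set 1) → L1-HIT  vc=[13]
4: 0x31 (blk 3, set 1) → L1-HIT  vc=[13]
5: 0xd9 (blk 13, set 1) → VC-HIT  vc=[3]
6: 0xd8 (blk 13, set 1) → L1-HIT  vc=[3]
7: 0x37 (blk 3, set 1) → VC-HIT  vc=[13]
8: 0xd1 (blk 13, set 1) → VC-HIT  vc=[3]

VC = [3]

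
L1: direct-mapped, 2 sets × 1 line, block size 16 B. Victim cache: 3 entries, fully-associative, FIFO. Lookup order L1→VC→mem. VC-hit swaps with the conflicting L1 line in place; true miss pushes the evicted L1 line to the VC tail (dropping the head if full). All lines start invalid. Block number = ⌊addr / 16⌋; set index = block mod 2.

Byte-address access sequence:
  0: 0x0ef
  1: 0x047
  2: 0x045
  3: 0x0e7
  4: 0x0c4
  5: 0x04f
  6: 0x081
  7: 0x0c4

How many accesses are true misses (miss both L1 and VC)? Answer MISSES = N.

MISSES = 4

0: 0xef (blk 14, set 0) → MISS  vc=[]
1: 0x47 (blk 4, set 0) → MISS  vc=[14]
2: 0x45 (blk 4, set 0) → L1-HIT  vc=[14]
3: 0xe7 (blk 14, set 0) → VC-HIT  vc=[4]
4: 0xc4 (blk 12, set 0) → MISS  vc=[4, 14]
5: 0x4f (blk 4, set 0) → VC-HIT  vc=[12, 14]
6: 0x81 (blk 8, set 0) → MISS  vc=[12, 14, 4]
7: 0xc4 (blk 12, set 0) → VC-HIT  vc=[8, 14, 4]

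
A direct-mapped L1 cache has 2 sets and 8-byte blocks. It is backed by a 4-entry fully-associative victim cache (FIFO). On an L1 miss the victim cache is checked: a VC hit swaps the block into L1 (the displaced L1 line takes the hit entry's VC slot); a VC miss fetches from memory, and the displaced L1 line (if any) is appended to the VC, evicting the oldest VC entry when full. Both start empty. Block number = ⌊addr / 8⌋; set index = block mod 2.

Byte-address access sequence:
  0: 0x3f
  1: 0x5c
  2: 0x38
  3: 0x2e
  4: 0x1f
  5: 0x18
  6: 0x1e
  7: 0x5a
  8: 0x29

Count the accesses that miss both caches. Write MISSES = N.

  [0] addr=0x3f blk=7 s=1: MISS | VC []
  [1] addr=0x5c blk=11 s=1: MISS | VC [7]
  [2] addr=0x38 blk=7 s=1: VC-HIT | VC [11]
  [3] addr=0x2e blk=5 s=1: MISS | VC [11, 7]
  [4] addr=0x1f blk=3 s=1: MISS | VC [11, 7, 5]
  [5] addr=0x18 blk=3 s=1: L1-HIT | VC [11, 7, 5]
  [6] addr=0x1e blk=3 s=1: L1-HIT | VC [11, 7, 5]
  [7] addr=0x5a blk=11 s=1: VC-HIT | VC [3, 7, 5]
  [8] addr=0x29 blk=5 s=1: VC-HIT | VC [3, 7, 11]

MISSES = 4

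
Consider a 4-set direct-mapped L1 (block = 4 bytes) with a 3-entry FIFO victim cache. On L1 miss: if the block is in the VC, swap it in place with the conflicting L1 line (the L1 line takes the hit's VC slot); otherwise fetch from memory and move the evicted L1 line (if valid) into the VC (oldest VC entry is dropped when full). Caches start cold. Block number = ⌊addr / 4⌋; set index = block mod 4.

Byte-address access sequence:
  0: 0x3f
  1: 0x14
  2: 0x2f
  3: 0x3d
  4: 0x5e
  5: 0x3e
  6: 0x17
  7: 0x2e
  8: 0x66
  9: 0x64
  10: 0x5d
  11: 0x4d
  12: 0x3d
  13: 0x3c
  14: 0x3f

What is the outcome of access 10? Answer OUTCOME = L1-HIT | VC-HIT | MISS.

#0 0x3f→b15/s3 MISS; vc=[]
#1 0x14→b5/s1 MISS; vc=[]
#2 0x2f→b11/s3 MISS; vc=[15]
#3 0x3d→b15/s3 VC-HIT; vc=[11]
#4 0x5e→b23/s3 MISS; vc=[11,15]
#5 0x3e→b15/s3 VC-HIT; vc=[11,23]
#6 0x17→b5/s1 L1-HIT; vc=[11,23]
#7 0x2e→b11/s3 VC-HIT; vc=[15,23]
#8 0x66→b25/s1 MISS; vc=[15,23,5]
#9 0x64→b25/s1 L1-HIT; vc=[15,23,5]
#10 0x5d→b23/s3 VC-HIT; vc=[15,11,5]
#11 0x4d→b19/s3 MISS; vc=[11,5,23]
#12 0x3d→b15/s3 MISS; vc=[5,23,19]
#13 0x3c→b15/s3 L1-HIT; vc=[5,23,19]
#14 0x3f→b15/s3 L1-HIT; vc=[5,23,19]

OUTCOME = VC-HIT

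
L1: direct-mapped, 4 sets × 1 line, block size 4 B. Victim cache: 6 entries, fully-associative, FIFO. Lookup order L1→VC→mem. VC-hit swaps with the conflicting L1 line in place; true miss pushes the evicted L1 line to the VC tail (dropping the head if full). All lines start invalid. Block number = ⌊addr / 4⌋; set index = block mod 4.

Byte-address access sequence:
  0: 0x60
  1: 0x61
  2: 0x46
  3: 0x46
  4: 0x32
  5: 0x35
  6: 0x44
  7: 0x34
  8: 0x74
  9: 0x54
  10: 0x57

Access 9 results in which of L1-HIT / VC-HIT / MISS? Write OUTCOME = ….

#0 0x60→b24/s0 MISS; vc=[]
#1 0x61→b24/s0 L1-HIT; vc=[]
#2 0x46→b17/s1 MISS; vc=[]
#3 0x46→b17/s1 L1-HIT; vc=[]
#4 0x32→b12/s0 MISS; vc=[24]
#5 0x35→b13/s1 MISS; vc=[24,17]
#6 0x44→b17/s1 VC-HIT; vc=[24,13]
#7 0x34→b13/s1 VC-HIT; vc=[24,17]
#8 0x74→b29/s1 MISS; vc=[24,17,13]
#9 0x54→b21/s1 MISS; vc=[24,17,13,29]
#10 0x57→b21/s1 L1-HIT; vc=[24,17,13,29]

OUTCOME = MISS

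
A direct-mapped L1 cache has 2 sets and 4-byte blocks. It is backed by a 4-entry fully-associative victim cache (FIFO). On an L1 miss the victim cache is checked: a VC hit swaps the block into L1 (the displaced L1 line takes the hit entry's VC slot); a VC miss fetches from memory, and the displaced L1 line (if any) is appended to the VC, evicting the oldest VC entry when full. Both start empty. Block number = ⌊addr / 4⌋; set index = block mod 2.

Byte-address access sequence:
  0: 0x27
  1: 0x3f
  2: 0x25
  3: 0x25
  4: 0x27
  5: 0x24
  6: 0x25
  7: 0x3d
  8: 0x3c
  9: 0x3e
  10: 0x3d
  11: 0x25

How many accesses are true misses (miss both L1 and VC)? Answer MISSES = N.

  [0] addr=0x27 blk=9 s=1: MISS | VC []
  [1] addr=0x3f blk=15 s=1: MISS | VC [9]
  [2] addr=0x25 blk=9 s=1: VC-HIT | VC [15]
  [3] addr=0x25 blk=9 s=1: L1-HIT | VC [15]
  [4] addr=0x27 blk=9 s=1: L1-HIT | VC [15]
  [5] addr=0x24 blk=9 s=1: L1-HIT | VC [15]
  [6] addr=0x25 blk=9 s=1: L1-HIT | VC [15]
  [7] addr=0x3d blk=15 s=1: VC-HIT | VC [9]
  [8] addr=0x3c blk=15 s=1: L1-HIT | VC [9]
  [9] addr=0x3e blk=15 s=1: L1-HIT | VC [9]
  [10] addr=0x3d blk=15 s=1: L1-HIT | VC [9]
  [11] addr=0x25 blk=9 s=1: VC-HIT | VC [15]

MISSES = 2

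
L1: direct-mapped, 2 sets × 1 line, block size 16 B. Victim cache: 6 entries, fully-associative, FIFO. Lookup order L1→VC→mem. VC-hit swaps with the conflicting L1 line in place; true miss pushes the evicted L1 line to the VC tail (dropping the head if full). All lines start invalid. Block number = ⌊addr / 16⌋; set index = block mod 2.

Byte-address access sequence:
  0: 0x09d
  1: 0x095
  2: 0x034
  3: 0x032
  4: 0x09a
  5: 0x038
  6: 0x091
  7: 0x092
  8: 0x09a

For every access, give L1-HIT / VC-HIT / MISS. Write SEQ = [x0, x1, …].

SEQ = [MISS, L1-HIT, MISS, L1-HIT, VC-HIT, VC-HIT, VC-HIT, L1-HIT, L1-HIT]

  [0] addr=0x9d blk=9 s=1: MISS | VC []
  [1] addr=0x95 blk=9 s=1: L1-HIT | VC []
  [2] addr=0x34 blk=3 s=1: MISS | VC [9]
  [3] addr=0x32 blk=3 s=1: L1-HIT | VC [9]
  [4] addr=0x9a blk=9 s=1: VC-HIT | VC [3]
  [5] addr=0x38 blk=3 s=1: VC-HIT | VC [9]
  [6] addr=0x91 blk=9 s=1: VC-HIT | VC [3]
  [7] addr=0x92 blk=9 s=1: L1-HIT | VC [3]
  [8] addr=0x9a blk=9 s=1: L1-HIT | VC [3]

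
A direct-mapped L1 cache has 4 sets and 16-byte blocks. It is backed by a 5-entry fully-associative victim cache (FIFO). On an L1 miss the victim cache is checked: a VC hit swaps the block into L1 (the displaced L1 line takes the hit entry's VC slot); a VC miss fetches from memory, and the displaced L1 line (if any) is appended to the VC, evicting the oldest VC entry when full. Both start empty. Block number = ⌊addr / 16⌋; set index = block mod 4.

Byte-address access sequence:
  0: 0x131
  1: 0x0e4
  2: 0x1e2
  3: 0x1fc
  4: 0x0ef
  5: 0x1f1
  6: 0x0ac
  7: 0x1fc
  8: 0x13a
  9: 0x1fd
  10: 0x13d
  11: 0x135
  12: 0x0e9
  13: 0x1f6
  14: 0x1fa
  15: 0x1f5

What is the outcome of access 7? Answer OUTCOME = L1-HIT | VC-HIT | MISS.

  [0] addr=0x131 blk=19 s=3: MISS | VC []
  [1] addr=0xe4 blk=14 s=2: MISS | VC []
  [2] addr=0x1e2 blk=30 s=2: MISS | VC [14]
  [3] addr=0x1fc blk=31 s=3: MISS | VC [14, 19]
  [4] addr=0xef blk=14 s=2: VC-HIT | VC [30, 19]
  [5] addr=0x1f1 blk=31 s=3: L1-HIT | VC [30, 19]
  [6] addr=0xac blk=10 s=2: MISS | VC [30, 19, 14]
  [7] addr=0x1fc blk=31 s=3: L1-HIT | VC [30, 19, 14]
  [8] addr=0x13a blk=19 s=3: VC-HIT | VC [30, 31, 14]
  [9] addr=0x1fd blk=31 s=3: VC-HIT | VC [30, 19, 14]
  [10] addr=0x13d blk=19 s=3: VC-HIT | VC [30, 31, 14]
  [11] addr=0x135 blk=19 s=3: L1-HIT | VC [30, 31, 14]
  [12] addr=0xe9 blk=14 s=2: VC-HIT | VC [30, 31, 10]
  [13] addr=0x1f6 blk=31 s=3: VC-HIT | VC [30, 19, 10]
  [14] addr=0x1fa blk=31 s=3: L1-HIT | VC [30, 19, 10]
  [15] addr=0x1f5 blk=31 s=3: L1-HIT | VC [30, 19, 10]

OUTCOME = L1-HIT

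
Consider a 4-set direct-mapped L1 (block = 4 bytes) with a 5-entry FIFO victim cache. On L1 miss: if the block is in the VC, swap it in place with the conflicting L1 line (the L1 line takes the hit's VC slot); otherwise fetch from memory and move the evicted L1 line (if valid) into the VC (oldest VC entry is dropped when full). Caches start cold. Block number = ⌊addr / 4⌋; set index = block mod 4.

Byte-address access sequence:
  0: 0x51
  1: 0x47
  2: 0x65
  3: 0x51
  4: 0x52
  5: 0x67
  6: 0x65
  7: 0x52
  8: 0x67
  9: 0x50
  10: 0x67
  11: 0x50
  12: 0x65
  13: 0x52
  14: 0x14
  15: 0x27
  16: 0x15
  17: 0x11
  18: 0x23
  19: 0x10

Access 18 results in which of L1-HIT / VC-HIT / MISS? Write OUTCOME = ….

0: 0x51 (blk 20, set 0) → MISS  vc=[]
1: 0x47 (blk 17, set 1) → MISS  vc=[]
2: 0x65 (blk 25, set 1) → MISS  vc=[17]
3: 0x51 (blk 20, set 0) → L1-HIT  vc=[17]
4: 0x52 (blk 20, set 0) → L1-HIT  vc=[17]
5: 0x67 (blk 25, set 1) → L1-HIT  vc=[17]
6: 0x65 (blk 25, set 1) → L1-HIT  vc=[17]
7: 0x52 (blk 20, set 0) → L1-HIT  vc=[17]
8: 0x67 (blk 25, set 1) → L1-HIT  vc=[17]
9: 0x50 (blk 20, set 0) → L1-HIT  vc=[17]
10: 0x67 (blk 25, set 1) → L1-HIT  vc=[17]
11: 0x50 (blk 20, set 0) → L1-HIT  vc=[17]
12: 0x65 (blk 25, set 1) → L1-HIT  vc=[17]
13: 0x52 (blk 20, set 0) → L1-HIT  vc=[17]
14: 0x14 (blk 5, set 1) → MISS  vc=[17, 25]
15: 0x27 (blk 9, set 1) → MISS  vc=[17, 25, 5]
16: 0x15 (blk 5, set 1) → VC-HIT  vc=[17, 25, 9]
17: 0x11 (blk 4, set 0) → MISS  vc=[17, 25, 9, 20]
18: 0x23 (blk 8, set 0) → MISS  vc=[17, 25, 9, 20, 4]
19: 0x10 (blk 4, set 0) → VC-HIT  vc=[17, 25, 9, 20, 8]

OUTCOME = MISS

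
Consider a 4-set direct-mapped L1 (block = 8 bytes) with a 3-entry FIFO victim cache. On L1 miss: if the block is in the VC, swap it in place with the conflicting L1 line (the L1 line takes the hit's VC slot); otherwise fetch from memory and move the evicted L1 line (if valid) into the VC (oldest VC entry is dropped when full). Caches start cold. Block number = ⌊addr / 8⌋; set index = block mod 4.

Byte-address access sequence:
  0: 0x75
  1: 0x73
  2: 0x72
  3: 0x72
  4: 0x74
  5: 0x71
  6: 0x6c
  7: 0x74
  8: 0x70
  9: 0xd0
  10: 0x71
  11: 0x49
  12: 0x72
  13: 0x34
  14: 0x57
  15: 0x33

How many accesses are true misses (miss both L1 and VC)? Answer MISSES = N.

MISSES = 6

0: 0x75 (blk 14, set 2) → MISS  vc=[]
1: 0x73 (blk 14, set 2) → L1-HIT  vc=[]
2: 0x72 (blk 14, set 2) → L1-HIT  vc=[]
3: 0x72 (blk 14, set 2) → L1-HIT  vc=[]
4: 0x74 (blk 14, set 2) → L1-HIT  vc=[]
5: 0x71 (blk 14, set 2) → L1-HIT  vc=[]
6: 0x6c (blk 13, set 1) → MISS  vc=[]
7: 0x74 (blk 14, set 2) → L1-HIT  vc=[]
8: 0x70 (blk 14, set 2) → L1-HIT  vc=[]
9: 0xd0 (blk 26, set 2) → MISS  vc=[14]
10: 0x71 (blk 14, set 2) → VC-HIT  vc=[26]
11: 0x49 (blk 9, set 1) → MISS  vc=[26, 13]
12: 0x72 (blk 14, set 2) → L1-HIT  vc=[26, 13]
13: 0x34 (blk 6, set 2) → MISS  vc=[26, 13, 14]
14: 0x57 (blk 10, set 2) → MISS  vc=[13, 14, 6]
15: 0x33 (blk 6, set 2) → VC-HIT  vc=[13, 14, 10]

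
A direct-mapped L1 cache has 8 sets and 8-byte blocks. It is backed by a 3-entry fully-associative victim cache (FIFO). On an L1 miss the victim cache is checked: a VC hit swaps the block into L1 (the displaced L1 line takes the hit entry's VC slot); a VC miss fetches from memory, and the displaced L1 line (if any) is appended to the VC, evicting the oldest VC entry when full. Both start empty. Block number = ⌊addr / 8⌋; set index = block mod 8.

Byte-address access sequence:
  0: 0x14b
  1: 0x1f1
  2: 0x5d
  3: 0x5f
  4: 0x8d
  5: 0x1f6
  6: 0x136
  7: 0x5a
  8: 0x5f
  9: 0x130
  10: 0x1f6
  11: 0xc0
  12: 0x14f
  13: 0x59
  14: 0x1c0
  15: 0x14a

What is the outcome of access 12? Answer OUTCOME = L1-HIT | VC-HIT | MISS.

  [0] addr=0x14b blk=41 s=1: MISS | VC []
  [1] addr=0x1f1 blk=62 s=6: MISS | VC []
  [2] addr=0x5d blk=11 s=3: MISS | VC []
  [3] addr=0x5f blk=11 s=3: L1-HIT | VC []
  [4] addr=0x8d blk=17 s=1: MISS | VC [41]
  [5] addr=0x1f6 blk=62 s=6: L1-HIT | VC [41]
  [6] addr=0x136 blk=38 s=6: MISS | VC [41, 62]
  [7] addr=0x5a blk=11 s=3: L1-HIT | VC [41, 62]
  [8] addr=0x5f blk=11 s=3: L1-HIT | VC [41, 62]
  [9] addr=0x130 blk=38 s=6: L1-HIT | VC [41, 62]
  [10] addr=0x1f6 blk=62 s=6: VC-HIT | VC [41, 38]
  [11] addr=0xc0 blk=24 s=0: MISS | VC [41, 38]
  [12] addr=0x14f blk=41 s=1: VC-HIT | VC [17, 38]
  [13] addr=0x59 blk=11 s=3: L1-HIT | VC [17, 38]
  [14] addr=0x1c0 blk=56 s=0: MISS | VC [17, 38, 24]
  [15] addr=0x14a blk=41 s=1: L1-HIT | VC [17, 38, 24]

OUTCOME = VC-HIT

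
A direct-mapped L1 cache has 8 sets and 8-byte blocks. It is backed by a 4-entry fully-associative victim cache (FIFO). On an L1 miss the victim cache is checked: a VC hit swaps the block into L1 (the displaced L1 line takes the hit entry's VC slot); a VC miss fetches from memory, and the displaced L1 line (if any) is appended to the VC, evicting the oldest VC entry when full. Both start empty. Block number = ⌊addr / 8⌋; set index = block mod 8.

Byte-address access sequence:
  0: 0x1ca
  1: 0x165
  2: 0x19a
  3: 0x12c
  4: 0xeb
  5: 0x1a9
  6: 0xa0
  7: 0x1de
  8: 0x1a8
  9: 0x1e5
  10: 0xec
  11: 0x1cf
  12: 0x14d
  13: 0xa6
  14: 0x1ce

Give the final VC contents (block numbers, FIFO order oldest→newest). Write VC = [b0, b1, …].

VC = [44, 51, 60, 41]

0: 0x1ca (blk 57, set 1) → MISS  vc=[]
1: 0x165 (blk 44, set 4) → MISS  vc=[]
2: 0x19a (blk 51, set 3) → MISS  vc=[]
3: 0x12c (blk 37, set 5) → MISS  vc=[]
4: 0xeb (blk 29, set 5) → MISS  vc=[37]
5: 0x1a9 (blk 53, set 5) → MISS  vc=[37, 29]
6: 0xa0 (blk 20, set 4) → MISS  vc=[37, 29, 44]
7: 0x1de (blk 59, set 3) → MISS  vc=[37, 29, 44, 51]
8: 0x1a8 (blk 53, set 5) → L1-HIT  vc=[37, 29, 44, 51]
9: 0x1e5 (blk 60, set 4) → MISS  vc=[29, 44, 51, 20]
10: 0xec (blk 29, set 5) → VC-HIT  vc=[53, 44, 51, 20]
11: 0x1cf (blk 57, set 1) → L1-HIT  vc=[53, 44, 51, 20]
12: 0x14d (blk 41, set 1) → MISS  vc=[44, 51, 20, 57]
13: 0xa6 (blk 20, set 4) → VC-HIT  vc=[44, 51, 60, 57]
14: 0x1ce (blk 57, set 1) → VC-HIT  vc=[44, 51, 60, 41]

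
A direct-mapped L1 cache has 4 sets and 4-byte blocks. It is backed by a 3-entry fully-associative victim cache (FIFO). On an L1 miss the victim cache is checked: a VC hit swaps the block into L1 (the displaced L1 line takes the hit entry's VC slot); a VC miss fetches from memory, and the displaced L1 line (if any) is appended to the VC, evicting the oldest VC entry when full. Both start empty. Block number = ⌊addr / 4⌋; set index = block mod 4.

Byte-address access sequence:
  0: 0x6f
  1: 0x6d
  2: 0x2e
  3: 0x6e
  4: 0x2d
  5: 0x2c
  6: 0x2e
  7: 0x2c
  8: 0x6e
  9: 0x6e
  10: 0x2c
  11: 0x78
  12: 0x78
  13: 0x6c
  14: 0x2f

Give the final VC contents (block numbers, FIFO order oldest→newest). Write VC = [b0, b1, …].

0: 0x6f (blk 27, set 3) → MISS  vc=[]
1: 0x6d (blk 27, set 3) → L1-HIT  vc=[]
2: 0x2e (blk 11, set 3) → MISS  vc=[27]
3: 0x6e (blk 27, set 3) → VC-HIT  vc=[11]
4: 0x2d (blk 11, set 3) → VC-HIT  vc=[27]
5: 0x2c (blk 11, set 3) → L1-HIT  vc=[27]
6: 0x2e (blk 11, set 3) → L1-HIT  vc=[27]
7: 0x2c (blk 11, set 3) → L1-HIT  vc=[27]
8: 0x6e (blk 27, set 3) → VC-HIT  vc=[11]
9: 0x6e (blk 27, set 3) → L1-HIT  vc=[11]
10: 0x2c (blk 11, set 3) → VC-HIT  vc=[27]
11: 0x78 (blk 30, set 2) → MISS  vc=[27]
12: 0x78 (blk 30, set 2) → L1-HIT  vc=[27]
13: 0x6c (blk 27, set 3) → VC-HIT  vc=[11]
14: 0x2f (blk 11, set 3) → VC-HIT  vc=[27]

VC = [27]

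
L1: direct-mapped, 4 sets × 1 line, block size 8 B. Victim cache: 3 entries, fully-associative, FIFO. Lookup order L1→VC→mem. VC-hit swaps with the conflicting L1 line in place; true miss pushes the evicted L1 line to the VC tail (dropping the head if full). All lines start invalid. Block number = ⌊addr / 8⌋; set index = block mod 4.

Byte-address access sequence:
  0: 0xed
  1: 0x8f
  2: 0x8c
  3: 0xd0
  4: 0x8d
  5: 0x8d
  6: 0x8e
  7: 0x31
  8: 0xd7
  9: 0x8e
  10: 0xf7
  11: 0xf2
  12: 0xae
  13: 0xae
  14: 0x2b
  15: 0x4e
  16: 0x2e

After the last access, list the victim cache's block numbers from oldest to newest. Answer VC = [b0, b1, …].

VC = [17, 21, 9]

  [0] addr=0xed blk=29 s=1: MISS | VC []
  [1] addr=0x8f blk=17 s=1: MISS | VC [29]
  [2] addr=0x8c blk=17 s=1: L1-HIT | VC [29]
  [3] addr=0xd0 blk=26 s=2: MISS | VC [29]
  [4] addr=0x8d blk=17 s=1: L1-HIT | VC [29]
  [5] addr=0x8d blk=17 s=1: L1-HIT | VC [29]
  [6] addr=0x8e blk=17 s=1: L1-HIT | VC [29]
  [7] addr=0x31 blk=6 s=2: MISS | VC [29, 26]
  [8] addr=0xd7 blk=26 s=2: VC-HIT | VC [29, 6]
  [9] addr=0x8e blk=17 s=1: L1-HIT | VC [29, 6]
  [10] addr=0xf7 blk=30 s=2: MISS | VC [29, 6, 26]
  [11] addr=0xf2 blk=30 s=2: L1-HIT | VC [29, 6, 26]
  [12] addr=0xae blk=21 s=1: MISS | VC [6, 26, 17]
  [13] addr=0xae blk=21 s=1: L1-HIT | VC [6, 26, 17]
  [14] addr=0x2b blk=5 s=1: MISS | VC [26, 17, 21]
  [15] addr=0x4e blk=9 s=1: MISS | VC [17, 21, 5]
  [16] addr=0x2e blk=5 s=1: VC-HIT | VC [17, 21, 9]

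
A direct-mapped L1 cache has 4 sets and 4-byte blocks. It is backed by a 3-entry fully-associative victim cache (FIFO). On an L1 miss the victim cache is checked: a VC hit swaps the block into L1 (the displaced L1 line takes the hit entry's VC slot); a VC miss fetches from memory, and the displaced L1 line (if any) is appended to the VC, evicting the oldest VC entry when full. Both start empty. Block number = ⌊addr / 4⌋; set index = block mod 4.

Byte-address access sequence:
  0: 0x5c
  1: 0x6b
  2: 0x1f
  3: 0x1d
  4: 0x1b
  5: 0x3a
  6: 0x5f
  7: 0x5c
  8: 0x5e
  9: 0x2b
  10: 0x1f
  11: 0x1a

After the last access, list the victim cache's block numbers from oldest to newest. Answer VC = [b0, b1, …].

VC = [10, 14, 23]

  [0] addr=0x5c blk=23 s=3: MISS | VC []
  [1] addr=0x6b blk=26 s=2: MISS | VC []
  [2] addr=0x1f blk=7 s=3: MISS | VC [23]
  [3] addr=0x1d blk=7 s=3: L1-HIT | VC [23]
  [4] addr=0x1b blk=6 s=2: MISS | VC [23, 26]
  [5] addr=0x3a blk=14 s=2: MISS | VC [23, 26, 6]
  [6] addr=0x5f blk=23 s=3: VC-HIT | VC [7, 26, 6]
  [7] addr=0x5c blk=23 s=3: L1-HIT | VC [7, 26, 6]
  [8] addr=0x5e blk=23 s=3: L1-HIT | VC [7, 26, 6]
  [9] addr=0x2b blk=10 s=2: MISS | VC [26, 6, 14]
  [10] addr=0x1f blk=7 s=3: MISS | VC [6, 14, 23]
  [11] addr=0x1a blk=6 s=2: VC-HIT | VC [10, 14, 23]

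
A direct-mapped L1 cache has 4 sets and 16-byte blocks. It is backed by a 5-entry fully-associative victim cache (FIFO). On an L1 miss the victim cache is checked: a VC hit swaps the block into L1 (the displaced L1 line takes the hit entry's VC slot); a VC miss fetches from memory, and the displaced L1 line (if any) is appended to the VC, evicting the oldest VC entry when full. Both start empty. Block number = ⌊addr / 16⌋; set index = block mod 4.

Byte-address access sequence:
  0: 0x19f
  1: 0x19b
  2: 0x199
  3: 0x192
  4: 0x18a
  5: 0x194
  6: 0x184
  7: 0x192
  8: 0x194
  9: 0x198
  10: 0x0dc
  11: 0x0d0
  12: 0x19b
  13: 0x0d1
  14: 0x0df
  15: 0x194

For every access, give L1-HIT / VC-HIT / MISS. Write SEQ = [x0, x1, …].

SEQ = [MISS, L1-HIT, L1-HIT, L1-HIT, MISS, L1-HIT, L1-HIT, L1-HIT, L1-HIT, L1-HIT, MISS, L1-HIT, VC-HIT, VC-HIT, L1-HIT, VC-HIT]

#0 0x19f→b25/s1 MISS; vc=[]
#1 0x19b→b25/s1 L1-HIT; vc=[]
#2 0x199→b25/s1 L1-HIT; vc=[]
#3 0x192→b25/s1 L1-HIT; vc=[]
#4 0x18a→b24/s0 MISS; vc=[]
#5 0x194→b25/s1 L1-HIT; vc=[]
#6 0x184→b24/s0 L1-HIT; vc=[]
#7 0x192→b25/s1 L1-HIT; vc=[]
#8 0x194→b25/s1 L1-HIT; vc=[]
#9 0x198→b25/s1 L1-HIT; vc=[]
#10 0xdc→b13/s1 MISS; vc=[25]
#11 0xd0→b13/s1 L1-HIT; vc=[25]
#12 0x19b→b25/s1 VC-HIT; vc=[13]
#13 0xd1→b13/s1 VC-HIT; vc=[25]
#14 0xdf→b13/s1 L1-HIT; vc=[25]
#15 0x194→b25/s1 VC-HIT; vc=[13]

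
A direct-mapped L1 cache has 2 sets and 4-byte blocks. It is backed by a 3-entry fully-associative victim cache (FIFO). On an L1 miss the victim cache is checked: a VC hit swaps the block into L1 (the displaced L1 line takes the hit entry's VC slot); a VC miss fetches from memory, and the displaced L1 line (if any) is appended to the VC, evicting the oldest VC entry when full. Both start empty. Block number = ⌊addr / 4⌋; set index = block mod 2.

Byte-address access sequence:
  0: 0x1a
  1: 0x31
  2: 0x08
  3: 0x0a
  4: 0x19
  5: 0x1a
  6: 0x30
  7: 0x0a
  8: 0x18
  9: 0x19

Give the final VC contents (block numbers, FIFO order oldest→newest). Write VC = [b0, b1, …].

VC = [12, 2]

0: 0x1a (blk 6, set 0) → MISS  vc=[]
1: 0x31 (blk 12, set 0) → MISS  vc=[6]
2: 0x8 (blk 2, set 0) → MISS  vc=[6, 12]
3: 0xa (blk 2, set 0) → L1-HIT  vc=[6, 12]
4: 0x19 (blk 6, set 0) → VC-HIT  vc=[2, 12]
5: 0x1a (blk 6, set 0) → L1-HIT  vc=[2, 12]
6: 0x30 (blk 12, set 0) → VC-HIT  vc=[2, 6]
7: 0xa (blk 2, set 0) → VC-HIT  vc=[12, 6]
8: 0x18 (blk 6, set 0) → VC-HIT  vc=[12, 2]
9: 0x19 (blk 6, set 0) → L1-HIT  vc=[12, 2]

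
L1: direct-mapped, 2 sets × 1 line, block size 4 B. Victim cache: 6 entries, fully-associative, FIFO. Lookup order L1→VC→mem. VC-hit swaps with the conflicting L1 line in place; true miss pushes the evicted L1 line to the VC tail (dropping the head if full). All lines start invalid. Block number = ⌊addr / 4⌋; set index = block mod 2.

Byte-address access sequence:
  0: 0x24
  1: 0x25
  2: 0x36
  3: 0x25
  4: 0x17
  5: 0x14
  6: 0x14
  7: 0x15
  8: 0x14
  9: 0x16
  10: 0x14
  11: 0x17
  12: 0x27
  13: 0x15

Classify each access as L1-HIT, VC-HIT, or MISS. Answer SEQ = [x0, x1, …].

  [0] addr=0x24 blk=9 s=1: MISS | VC []
  [1] addr=0x25 blk=9 s=1: L1-HIT | VC []
  [2] addr=0x36 blk=13 s=1: MISS | VC [9]
  [3] addr=0x25 blk=9 s=1: VC-HIT | VC [13]
  [4] addr=0x17 blk=5 s=1: MISS | VC [13, 9]
  [5] addr=0x14 blk=5 s=1: L1-HIT | VC [13, 9]
  [6] addr=0x14 blk=5 s=1: L1-HIT | VC [13, 9]
  [7] addr=0x15 blk=5 s=1: L1-HIT | VC [13, 9]
  [8] addr=0x14 blk=5 s=1: L1-HIT | VC [13, 9]
  [9] addr=0x16 blk=5 s=1: L1-HIT | VC [13, 9]
  [10] addr=0x14 blk=5 s=1: L1-HIT | VC [13, 9]
  [11] addr=0x17 blk=5 s=1: L1-HIT | VC [13, 9]
  [12] addr=0x27 blk=9 s=1: VC-HIT | VC [13, 5]
  [13] addr=0x15 blk=5 s=1: VC-HIT | VC [13, 9]

SEQ = [MISS, L1-HIT, MISS, VC-HIT, MISS, L1-HIT, L1-HIT, L1-HIT, L1-HIT, L1-HIT, L1-HIT, L1-HIT, VC-HIT, VC-HIT]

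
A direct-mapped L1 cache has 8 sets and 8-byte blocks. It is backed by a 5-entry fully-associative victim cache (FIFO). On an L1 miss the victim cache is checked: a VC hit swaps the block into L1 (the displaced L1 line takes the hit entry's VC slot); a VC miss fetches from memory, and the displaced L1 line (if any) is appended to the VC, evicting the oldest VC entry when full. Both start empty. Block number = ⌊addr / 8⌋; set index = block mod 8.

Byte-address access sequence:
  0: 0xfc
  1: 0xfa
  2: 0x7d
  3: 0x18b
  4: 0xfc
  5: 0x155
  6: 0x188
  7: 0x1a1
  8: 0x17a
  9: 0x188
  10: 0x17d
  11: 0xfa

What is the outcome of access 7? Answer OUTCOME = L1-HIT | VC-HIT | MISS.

0: 0xfc (blk 31, set 7) → MISS  vc=[]
1: 0xfa (blk 31, set 7) → L1-HIT  vc=[]
2: 0x7d (blk 15, set 7) → MISS  vc=[31]
3: 0x18b (blk 49, set 1) → MISS  vc=[31]
4: 0xfc (blk 31, set 7) → VC-HIT  vc=[15]
5: 0x155 (blk 42, set 2) → MISS  vc=[15]
6: 0x188 (blk 49, set 1) → L1-HIT  vc=[15]
7: 0x1a1 (blk 52, set 4) → MISS  vc=[15]
8: 0x17a (blk 47, set 7) → MISS  vc=[15, 31]
9: 0x188 (blk 49, set 1) → L1-HIT  vc=[15, 31]
10: 0x17d (blk 47, set 7) → L1-HIT  vc=[15, 31]
11: 0xfa (blk 31, set 7) → VC-HIT  vc=[15, 47]

OUTCOME = MISS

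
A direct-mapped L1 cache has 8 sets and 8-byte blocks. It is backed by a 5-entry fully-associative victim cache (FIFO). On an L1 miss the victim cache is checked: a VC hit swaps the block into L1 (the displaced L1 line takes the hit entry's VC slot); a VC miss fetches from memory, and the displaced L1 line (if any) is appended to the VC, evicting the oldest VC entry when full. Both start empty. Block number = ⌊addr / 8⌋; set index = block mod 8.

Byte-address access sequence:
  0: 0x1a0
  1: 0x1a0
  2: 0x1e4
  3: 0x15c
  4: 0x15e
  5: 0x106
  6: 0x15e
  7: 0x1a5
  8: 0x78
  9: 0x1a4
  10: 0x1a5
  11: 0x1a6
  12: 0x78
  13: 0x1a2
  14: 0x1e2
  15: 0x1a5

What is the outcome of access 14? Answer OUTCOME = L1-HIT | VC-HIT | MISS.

OUTCOME = VC-HIT

0: 0x1a0 (blk 52, set 4) → MISS  vc=[]
1: 0x1a0 (blk 52, set 4) → L1-HIT  vc=[]
2: 0x1e4 (blk 60, set 4) → MISS  vc=[52]
3: 0x15c (blk 43, set 3) → MISS  vc=[52]
4: 0x15e (blk 43, set 3) → L1-HIT  vc=[52]
5: 0x106 (blk 32, set 0) → MISS  vc=[52]
6: 0x15e (blk 43, set 3) → L1-HIT  vc=[52]
7: 0x1a5 (blk 52, set 4) → VC-HIT  vc=[60]
8: 0x78 (blk 15, set 7) → MISS  vc=[60]
9: 0x1a4 (blk 52, set 4) → L1-HIT  vc=[60]
10: 0x1a5 (blk 52, set 4) → L1-HIT  vc=[60]
11: 0x1a6 (blk 52, set 4) → L1-HIT  vc=[60]
12: 0x78 (blk 15, set 7) → L1-HIT  vc=[60]
13: 0x1a2 (blk 52, set 4) → L1-HIT  vc=[60]
14: 0x1e2 (blk 60, set 4) → VC-HIT  vc=[52]
15: 0x1a5 (blk 52, set 4) → VC-HIT  vc=[60]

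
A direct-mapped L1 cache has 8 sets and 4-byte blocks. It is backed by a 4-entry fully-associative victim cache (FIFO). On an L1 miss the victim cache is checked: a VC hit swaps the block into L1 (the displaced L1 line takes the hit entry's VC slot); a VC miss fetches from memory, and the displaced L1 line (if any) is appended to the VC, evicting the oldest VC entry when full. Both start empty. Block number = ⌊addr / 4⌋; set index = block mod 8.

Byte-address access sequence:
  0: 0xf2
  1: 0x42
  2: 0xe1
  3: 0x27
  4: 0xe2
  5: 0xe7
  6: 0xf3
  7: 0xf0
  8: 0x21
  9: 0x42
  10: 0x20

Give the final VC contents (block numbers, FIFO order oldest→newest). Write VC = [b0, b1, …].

VC = [16, 9, 56]

  [0] addr=0xf2 blk=60 s=4: MISS | VC []
  [1] addr=0x42 blk=16 s=0: MISS | VC []
  [2] addr=0xe1 blk=56 s=0: MISS | VC [16]
  [3] addr=0x27 blk=9 s=1: MISS | VC [16]
  [4] addr=0xe2 blk=56 s=0: L1-HIT | VC [16]
  [5] addr=0xe7 blk=57 s=1: MISS | VC [16, 9]
  [6] addr=0xf3 blk=60 s=4: L1-HIT | VC [16, 9]
  [7] addr=0xf0 blk=60 s=4: L1-HIT | VC [16, 9]
  [8] addr=0x21 blk=8 s=0: MISS | VC [16, 9, 56]
  [9] addr=0x42 blk=16 s=0: VC-HIT | VC [8, 9, 56]
  [10] addr=0x20 blk=8 s=0: VC-HIT | VC [16, 9, 56]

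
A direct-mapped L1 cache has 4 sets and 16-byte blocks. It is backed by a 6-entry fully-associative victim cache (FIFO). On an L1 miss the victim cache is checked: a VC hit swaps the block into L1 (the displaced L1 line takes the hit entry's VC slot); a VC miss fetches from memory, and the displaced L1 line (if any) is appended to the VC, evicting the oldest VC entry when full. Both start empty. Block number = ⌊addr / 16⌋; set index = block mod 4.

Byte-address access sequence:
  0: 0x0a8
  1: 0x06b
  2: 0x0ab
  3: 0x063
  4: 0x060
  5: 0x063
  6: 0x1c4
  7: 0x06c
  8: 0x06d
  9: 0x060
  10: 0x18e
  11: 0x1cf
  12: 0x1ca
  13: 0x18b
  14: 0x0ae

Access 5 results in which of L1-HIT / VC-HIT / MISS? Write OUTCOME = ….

OUTCOME = L1-HIT

#0 0xa8→b10/s2 MISS; vc=[]
#1 0x6b→b6/s2 MISS; vc=[10]
#2 0xab→b10/s2 VC-HIT; vc=[6]
#3 0x63→b6/s2 VC-HIT; vc=[10]
#4 0x60→b6/s2 L1-HIT; vc=[10]
#5 0x63→b6/s2 L1-HIT; vc=[10]
#6 0x1c4→b28/s0 MISS; vc=[10]
#7 0x6c→b6/s2 L1-HIT; vc=[10]
#8 0x6d→b6/s2 L1-HIT; vc=[10]
#9 0x60→b6/s2 L1-HIT; vc=[10]
#10 0x18e→b24/s0 MISS; vc=[10,28]
#11 0x1cf→b28/s0 VC-HIT; vc=[10,24]
#12 0x1ca→b28/s0 L1-HIT; vc=[10,24]
#13 0x18b→b24/s0 VC-HIT; vc=[10,28]
#14 0xae→b10/s2 VC-HIT; vc=[6,28]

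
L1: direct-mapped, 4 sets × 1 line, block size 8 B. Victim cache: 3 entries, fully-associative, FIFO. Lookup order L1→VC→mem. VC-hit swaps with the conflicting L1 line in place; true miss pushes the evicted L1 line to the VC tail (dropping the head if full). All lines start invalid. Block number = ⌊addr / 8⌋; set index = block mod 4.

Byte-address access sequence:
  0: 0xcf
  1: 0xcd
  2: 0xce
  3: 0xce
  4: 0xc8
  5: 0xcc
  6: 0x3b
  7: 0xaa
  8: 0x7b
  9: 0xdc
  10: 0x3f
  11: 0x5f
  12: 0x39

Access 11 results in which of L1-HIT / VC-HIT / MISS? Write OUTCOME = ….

  [0] addr=0xcf blk=25 s=1: MISS | VC []
  [1] addr=0xcd blk=25 s=1: L1-HIT | VC []
  [2] addr=0xce blk=25 s=1: L1-HIT | VC []
  [3] addr=0xce blk=25 s=1: L1-HIT | VC []
  [4] addr=0xc8 blk=25 s=1: L1-HIT | VC []
  [5] addr=0xcc blk=25 s=1: L1-HIT | VC []
  [6] addr=0x3b blk=7 s=3: MISS | VC []
  [7] addr=0xaa blk=21 s=1: MISS | VC [25]
  [8] addr=0x7b blk=15 s=3: MISS | VC [25, 7]
  [9] addr=0xdc blk=27 s=3: MISS | VC [25, 7, 15]
  [10] addr=0x3f blk=7 s=3: VC-HIT | VC [25, 27, 15]
  [11] addr=0x5f blk=11 s=3: MISS | VC [27, 15, 7]
  [12] addr=0x39 blk=7 s=3: VC-HIT | VC [27, 15, 11]

OUTCOME = MISS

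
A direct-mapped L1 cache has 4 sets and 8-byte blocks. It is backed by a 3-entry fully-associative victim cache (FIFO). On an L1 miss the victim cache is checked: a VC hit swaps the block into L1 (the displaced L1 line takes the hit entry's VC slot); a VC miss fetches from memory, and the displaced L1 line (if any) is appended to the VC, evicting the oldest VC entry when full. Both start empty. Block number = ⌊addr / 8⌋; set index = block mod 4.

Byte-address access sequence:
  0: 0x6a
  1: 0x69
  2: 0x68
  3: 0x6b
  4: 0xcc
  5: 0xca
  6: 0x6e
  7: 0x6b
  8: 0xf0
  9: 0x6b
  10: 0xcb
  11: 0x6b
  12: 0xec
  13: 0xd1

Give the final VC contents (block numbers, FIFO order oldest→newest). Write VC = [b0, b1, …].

#0 0x6a→b13/s1 MISS; vc=[]
#1 0x69→b13/s1 L1-HIT; vc=[]
#2 0x68→b13/s1 L1-HIT; vc=[]
#3 0x6b→b13/s1 L1-HIT; vc=[]
#4 0xcc→b25/s1 MISS; vc=[13]
#5 0xca→b25/s1 L1-HIT; vc=[13]
#6 0x6e→b13/s1 VC-HIT; vc=[25]
#7 0x6b→b13/s1 L1-HIT; vc=[25]
#8 0xf0→b30/s2 MISS; vc=[25]
#9 0x6b→b13/s1 L1-HIT; vc=[25]
#10 0xcb→b25/s1 VC-HIT; vc=[13]
#11 0x6b→b13/s1 VC-HIT; vc=[25]
#12 0xec→b29/s1 MISS; vc=[25,13]
#13 0xd1→b26/s2 MISS; vc=[25,13,30]

VC = [25, 13, 30]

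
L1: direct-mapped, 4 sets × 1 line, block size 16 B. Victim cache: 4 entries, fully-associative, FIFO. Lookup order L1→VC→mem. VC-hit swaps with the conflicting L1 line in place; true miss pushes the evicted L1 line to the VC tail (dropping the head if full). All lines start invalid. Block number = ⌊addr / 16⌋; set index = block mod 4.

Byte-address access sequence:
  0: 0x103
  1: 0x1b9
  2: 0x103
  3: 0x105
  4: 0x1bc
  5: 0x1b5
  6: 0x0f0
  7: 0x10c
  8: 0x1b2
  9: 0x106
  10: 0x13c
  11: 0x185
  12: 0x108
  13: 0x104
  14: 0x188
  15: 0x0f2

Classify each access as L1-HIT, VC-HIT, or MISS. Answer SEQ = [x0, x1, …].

  [0] addr=0x103 blk=16 s=0: MISS | VC []
  [1] addr=0x1b9 blk=27 s=3: MISS | VC []
  [2] addr=0x103 blk=16 s=0: L1-HIT | VC []
  [3] addr=0x105 blk=16 s=0: L1-HIT | VC []
  [4] addr=0x1bc blk=27 s=3: L1-HIT | VC []
  [5] addr=0x1b5 blk=27 s=3: L1-HIT | VC []
  [6] addr=0xf0 blk=15 s=3: MISS | VC [27]
  [7] addr=0x10c blk=16 s=0: L1-HIT | VC [27]
  [8] addr=0x1b2 blk=27 s=3: VC-HIT | VC [15]
  [9] addr=0x106 blk=16 s=0: L1-HIT | VC [15]
  [10] addr=0x13c blk=19 s=3: MISS | VC [15, 27]
  [11] addr=0x185 blk=24 s=0: MISS | VC [15, 27, 16]
  [12] addr=0x108 blk=16 s=0: VC-HIT | VC [15, 27, 24]
  [13] addr=0x104 blk=16 s=0: L1-HIT | VC [15, 27, 24]
  [14] addr=0x188 blk=24 s=0: VC-HIT | VC [15, 27, 16]
  [15] addr=0xf2 blk=15 s=3: VC-HIT | VC [19, 27, 16]

SEQ = [MISS, MISS, L1-HIT, L1-HIT, L1-HIT, L1-HIT, MISS, L1-HIT, VC-HIT, L1-HIT, MISS, MISS, VC-HIT, L1-HIT, VC-HIT, VC-HIT]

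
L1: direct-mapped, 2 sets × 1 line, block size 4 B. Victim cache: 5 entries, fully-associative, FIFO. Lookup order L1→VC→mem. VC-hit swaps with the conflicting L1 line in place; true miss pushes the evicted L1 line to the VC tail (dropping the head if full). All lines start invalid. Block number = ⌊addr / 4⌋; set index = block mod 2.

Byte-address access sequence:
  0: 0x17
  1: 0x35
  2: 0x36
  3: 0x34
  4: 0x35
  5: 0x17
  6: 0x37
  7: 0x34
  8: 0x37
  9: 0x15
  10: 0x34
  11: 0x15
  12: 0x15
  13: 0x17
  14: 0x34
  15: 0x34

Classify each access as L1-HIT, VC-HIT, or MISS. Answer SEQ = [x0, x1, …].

SEQ = [MISS, MISS, L1-HIT, L1-HIT, L1-HIT, VC-HIT, VC-HIT, L1-HIT, L1-HIT, VC-HIT, VC-HIT, VC-HIT, L1-HIT, L1-HIT, VC-HIT, L1-HIT]

  [0] addr=0x17 blk=5 s=1: MISS | VC []
  [1] addr=0x35 blk=13 s=1: MISS | VC [5]
  [2] addr=0x36 blk=13 s=1: L1-HIT | VC [5]
  [3] addr=0x34 blk=13 s=1: L1-HIT | VC [5]
  [4] addr=0x35 blk=13 s=1: L1-HIT | VC [5]
  [5] addr=0x17 blk=5 s=1: VC-HIT | VC [13]
  [6] addr=0x37 blk=13 s=1: VC-HIT | VC [5]
  [7] addr=0x34 blk=13 s=1: L1-HIT | VC [5]
  [8] addr=0x37 blk=13 s=1: L1-HIT | VC [5]
  [9] addr=0x15 blk=5 s=1: VC-HIT | VC [13]
  [10] addr=0x34 blk=13 s=1: VC-HIT | VC [5]
  [11] addr=0x15 blk=5 s=1: VC-HIT | VC [13]
  [12] addr=0x15 blk=5 s=1: L1-HIT | VC [13]
  [13] addr=0x17 blk=5 s=1: L1-HIT | VC [13]
  [14] addr=0x34 blk=13 s=1: VC-HIT | VC [5]
  [15] addr=0x34 blk=13 s=1: L1-HIT | VC [5]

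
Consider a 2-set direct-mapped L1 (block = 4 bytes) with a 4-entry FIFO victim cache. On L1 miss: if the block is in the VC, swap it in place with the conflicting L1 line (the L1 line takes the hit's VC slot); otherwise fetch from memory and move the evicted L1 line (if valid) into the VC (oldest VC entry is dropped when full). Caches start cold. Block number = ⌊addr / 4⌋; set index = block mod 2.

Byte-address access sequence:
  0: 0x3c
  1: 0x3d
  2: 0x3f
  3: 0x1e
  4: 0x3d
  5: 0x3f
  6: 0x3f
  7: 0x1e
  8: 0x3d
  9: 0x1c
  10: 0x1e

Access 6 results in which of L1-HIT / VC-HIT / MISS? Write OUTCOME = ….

0: 0x3c (blk 15, set 1) → MISS  vc=[]
1: 0x3d (blk 15, set 1) → L1-HIT  vc=[]
2: 0x3f (blk 15, set 1) → L1-HIT  vc=[]
3: 0x1e (blk 7, set 1) → MISS  vc=[15]
4: 0x3d (blk 15, set 1) → VC-HIT  vc=[7]
5: 0x3f (blk 15, set 1) → L1-HIT  vc=[7]
6: 0x3f (blk 15, set 1) → L1-HIT  vc=[7]
7: 0x1e (blk 7, set 1) → VC-HIT  vc=[15]
8: 0x3d (blk 15, set 1) → VC-HIT  vc=[7]
9: 0x1c (blk 7, set 1) → VC-HIT  vc=[15]
10: 0x1e (blk 7, set 1) → L1-HIT  vc=[15]

OUTCOME = L1-HIT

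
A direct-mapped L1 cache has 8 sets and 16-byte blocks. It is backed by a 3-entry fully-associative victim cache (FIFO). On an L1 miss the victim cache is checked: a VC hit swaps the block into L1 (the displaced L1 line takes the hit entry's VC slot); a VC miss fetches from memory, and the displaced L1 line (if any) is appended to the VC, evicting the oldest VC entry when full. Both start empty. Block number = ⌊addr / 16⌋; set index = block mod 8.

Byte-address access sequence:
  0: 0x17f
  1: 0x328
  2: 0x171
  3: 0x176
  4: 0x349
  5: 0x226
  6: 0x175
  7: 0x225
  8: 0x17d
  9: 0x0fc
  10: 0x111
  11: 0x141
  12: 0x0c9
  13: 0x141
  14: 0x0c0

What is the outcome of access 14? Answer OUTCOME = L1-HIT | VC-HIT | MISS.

0: 0x17f (blk 23, set 7) → MISS  vc=[]
1: 0x328 (blk 50, set 2) → MISS  vc=[]
2: 0x171 (blk 23, set 7) → L1-HIT  vc=[]
3: 0x176 (blk 23, set 7) → L1-HIT  vc=[]
4: 0x349 (blk 52, set 4) → MISS  vc=[]
5: 0x226 (blk 34, set 2) → MISS  vc=[50]
6: 0x175 (blk 23, set 7) → L1-HIT  vc=[50]
7: 0x225 (blk 34, set 2) → L1-HIT  vc=[50]
8: 0x17d (blk 23, set 7) → L1-HIT  vc=[50]
9: 0xfc (blk 15, set 7) → MISS  vc=[50, 23]
10: 0x111 (blk 17, set 1) → MISS  vc=[50, 23]
11: 0x141 (blk 20, set 4) → MISS  vc=[50, 23, 52]
12: 0xc9 (blk 12, set 4) → MISS  vc=[23, 52, 20]
13: 0x141 (blk 20, set 4) → VC-HIT  vc=[23, 52, 12]
14: 0xc0 (blk 12, set 4) → VC-HIT  vc=[23, 52, 20]

OUTCOME = VC-HIT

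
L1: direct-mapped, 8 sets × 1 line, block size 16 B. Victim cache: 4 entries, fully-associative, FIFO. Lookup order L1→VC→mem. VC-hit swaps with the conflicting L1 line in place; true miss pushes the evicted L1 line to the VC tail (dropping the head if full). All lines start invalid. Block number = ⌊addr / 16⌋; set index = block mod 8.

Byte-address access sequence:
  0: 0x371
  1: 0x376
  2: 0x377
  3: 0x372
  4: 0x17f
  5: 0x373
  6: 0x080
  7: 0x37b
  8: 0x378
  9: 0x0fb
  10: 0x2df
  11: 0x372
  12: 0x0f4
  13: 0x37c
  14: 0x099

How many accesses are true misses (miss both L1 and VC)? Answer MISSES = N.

0: 0x371 (blk 55, set 7) → MISS  vc=[]
1: 0x376 (blk 55, set 7) → L1-HIT  vc=[]
2: 0x377 (blk 55, set 7) → L1-HIT  vc=[]
3: 0x372 (blk 55, set 7) → L1-HIT  vc=[]
4: 0x17f (blk 23, set 7) → MISS  vc=[55]
5: 0x373 (blk 55, set 7) → VC-HIT  vc=[23]
6: 0x80 (blk 8, set 0) → MISS  vc=[23]
7: 0x37b (blk 55, set 7) → L1-HIT  vc=[23]
8: 0x378 (blk 55, set 7) → L1-HIT  vc=[23]
9: 0xfb (blk 15, set 7) → MISS  vc=[23, 55]
10: 0x2df (blk 45, set 5) → MISS  vc=[23, 55]
11: 0x372 (blk 55, set 7) → VC-HIT  vc=[23, 15]
12: 0xf4 (blk 15, set 7) → VC-HIT  vc=[23, 55]
13: 0x37c (blk 55, set 7) → VC-HIT  vc=[23, 15]
14: 0x99 (blk 9, set 1) → MISS  vc=[23, 15]

MISSES = 6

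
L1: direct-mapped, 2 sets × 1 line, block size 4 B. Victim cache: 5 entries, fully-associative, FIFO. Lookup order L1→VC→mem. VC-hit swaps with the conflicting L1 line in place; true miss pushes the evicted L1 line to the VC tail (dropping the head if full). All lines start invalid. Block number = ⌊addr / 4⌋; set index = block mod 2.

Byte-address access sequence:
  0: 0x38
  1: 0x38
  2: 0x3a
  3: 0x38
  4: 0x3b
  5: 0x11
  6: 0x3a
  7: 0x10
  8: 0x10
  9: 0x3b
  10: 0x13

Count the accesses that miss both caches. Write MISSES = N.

  [0] addr=0x38 blk=14 s=0: MISS | VC []
  [1] addr=0x38 blk=14 s=0: L1-HIT | VC []
  [2] addr=0x3a blk=14 s=0: L1-HIT | VC []
  [3] addr=0x38 blk=14 s=0: L1-HIT | VC []
  [4] addr=0x3b blk=14 s=0: L1-HIT | VC []
  [5] addr=0x11 blk=4 s=0: MISS | VC [14]
  [6] addr=0x3a blk=14 s=0: VC-HIT | VC [4]
  [7] addr=0x10 blk=4 s=0: VC-HIT | VC [14]
  [8] addr=0x10 blk=4 s=0: L1-HIT | VC [14]
  [9] addr=0x3b blk=14 s=0: VC-HIT | VC [4]
  [10] addr=0x13 blk=4 s=0: VC-HIT | VC [14]

MISSES = 2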